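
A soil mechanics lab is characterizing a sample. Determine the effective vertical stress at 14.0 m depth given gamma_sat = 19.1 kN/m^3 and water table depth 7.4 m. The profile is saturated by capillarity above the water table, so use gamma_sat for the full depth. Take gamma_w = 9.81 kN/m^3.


Total stress = gamma_sat * depth
sigma = 19.1 * 14.0 = 267.4 kPa
Pore water pressure u = gamma_w * (depth - d_wt)
u = 9.81 * (14.0 - 7.4) = 64.746 kPa
Effective stress = sigma - u
sigma' = 267.4 - 64.746 = 202.65 kPa


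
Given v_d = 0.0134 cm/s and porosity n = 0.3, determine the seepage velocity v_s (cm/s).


Using v_s = v_d / n
v_s = 0.0134 / 0.3
v_s = 0.04467 cm/s


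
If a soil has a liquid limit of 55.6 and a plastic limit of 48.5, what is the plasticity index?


Using PI = LL - PL
PI = 55.6 - 48.5
PI = 7.1


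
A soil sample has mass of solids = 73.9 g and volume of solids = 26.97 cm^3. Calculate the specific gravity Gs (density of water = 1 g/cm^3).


Using Gs = m_s / (V_s * rho_w)
Since rho_w = 1 g/cm^3:
Gs = 73.9 / 26.97
Gs = 2.74


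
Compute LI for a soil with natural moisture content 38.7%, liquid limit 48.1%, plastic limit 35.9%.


First compute the plasticity index:
PI = LL - PL = 48.1 - 35.9 = 12.2
Then compute the liquidity index:
LI = (w - PL) / PI
LI = (38.7 - 35.9) / 12.2
LI = 0.23


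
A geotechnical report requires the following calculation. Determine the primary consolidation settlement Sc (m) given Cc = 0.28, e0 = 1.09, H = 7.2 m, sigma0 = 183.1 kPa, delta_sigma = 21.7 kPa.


Result: 0.0469 m

Derivation:
Using Sc = Cc * H / (1 + e0) * log10((sigma0 + delta_sigma) / sigma0)
Stress ratio = (183.1 + 21.7) / 183.1 = 1.11851
log10(1.11851) = 0.0486416
Cc * H / (1 + e0) = 0.28 * 7.2 / (1 + 1.09) = 0.964593
Sc = 0.964593 * 0.0486416
Sc = 0.0469 m


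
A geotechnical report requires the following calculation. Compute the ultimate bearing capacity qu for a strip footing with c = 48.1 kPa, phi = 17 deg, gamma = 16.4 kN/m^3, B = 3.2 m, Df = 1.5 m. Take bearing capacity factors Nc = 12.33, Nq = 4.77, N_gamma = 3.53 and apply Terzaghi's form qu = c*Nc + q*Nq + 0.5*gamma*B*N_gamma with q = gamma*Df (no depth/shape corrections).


Result: 803.04 kPa

Derivation:
Compute qu = c*Nc + gamma*Df*Nq + 0.5*gamma*B*N_gamma
Term 1: 48.1 * 12.33 = 593.073
Term 2: 16.4 * 1.5 * 4.77 = 117.342
Term 3: 0.5 * 16.4 * 3.2 * 3.53 = 92.6272
qu = 593.073 + 117.342 + 92.6272
qu = 803.04 kPa


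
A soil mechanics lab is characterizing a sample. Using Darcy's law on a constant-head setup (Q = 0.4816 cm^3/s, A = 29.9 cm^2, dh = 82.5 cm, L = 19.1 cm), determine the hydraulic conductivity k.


Compute hydraulic gradient:
i = dh / L = 82.5 / 19.1 = 4.31937
Then apply Darcy's law:
k = Q / (A * i)
k = 0.4816 / (29.9 * 4.31937)
k = 0.4816 / 129.149
k = 0.003729 cm/s


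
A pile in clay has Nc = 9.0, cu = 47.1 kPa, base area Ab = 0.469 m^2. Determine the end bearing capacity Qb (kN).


Using Qb = Nc * cu * Ab
Qb = 9.0 * 47.1 * 0.469
Qb = 198.81 kN


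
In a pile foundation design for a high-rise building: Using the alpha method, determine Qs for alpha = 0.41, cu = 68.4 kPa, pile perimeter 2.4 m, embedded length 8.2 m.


Result: 551.91 kN

Derivation:
Using Qs = alpha * cu * perimeter * L
Qs = 0.41 * 68.4 * 2.4 * 8.2
Qs = 551.91 kN


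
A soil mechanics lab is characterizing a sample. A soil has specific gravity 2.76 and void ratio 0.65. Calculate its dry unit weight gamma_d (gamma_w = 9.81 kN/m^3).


Using gamma_d = Gs * gamma_w / (1 + e)
gamma_d = 2.76 * 9.81 / (1 + 0.65)
gamma_d = 2.76 * 9.81 / 1.65
gamma_d = 16.409 kN/m^3


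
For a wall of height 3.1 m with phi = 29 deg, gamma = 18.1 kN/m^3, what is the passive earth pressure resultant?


Compute passive earth pressure coefficient:
Kp = tan^2(45 + phi/2) = tan^2(59.5) = 2.88206
Compute passive force:
Pp = 0.5 * Kp * gamma * H^2
Pp = 0.5 * 2.88206 * 18.1 * 3.1^2
Pp = 250.65 kN/m


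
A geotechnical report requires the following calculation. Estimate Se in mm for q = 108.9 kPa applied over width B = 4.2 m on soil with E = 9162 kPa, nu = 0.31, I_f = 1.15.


Using Se = q * B * (1 - nu^2) * I_f / E
1 - nu^2 = 1 - 0.31^2 = 0.9039
Se = 108.9 * 4.2 * 0.9039 * 1.15 / 9162
Se = 0.051893 m
Convert to mm: Se = 0.051893 * 1000 = 51.893 mm


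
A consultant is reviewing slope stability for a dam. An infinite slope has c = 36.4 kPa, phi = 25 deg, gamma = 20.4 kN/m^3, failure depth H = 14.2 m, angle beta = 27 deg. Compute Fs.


Result: 1.226

Derivation:
Using Fs = c / (gamma*H*sin(beta)*cos(beta)) + tan(phi)/tan(beta)
Cohesion contribution = 36.4 / (20.4*14.2*sin(27)*cos(27))
Cohesion contribution = 0.310638
Friction contribution = tan(25)/tan(27) = 0.91518
Fs = 0.310638 + 0.91518
Fs = 1.226


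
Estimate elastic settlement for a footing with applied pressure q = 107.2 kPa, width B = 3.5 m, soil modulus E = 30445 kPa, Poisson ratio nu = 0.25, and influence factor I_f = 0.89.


Using Se = q * B * (1 - nu^2) * I_f / E
1 - nu^2 = 1 - 0.25^2 = 0.9375
Se = 107.2 * 3.5 * 0.9375 * 0.89 / 30445
Se = 0.010283 m
Convert to mm: Se = 0.010283 * 1000 = 10.283 mm


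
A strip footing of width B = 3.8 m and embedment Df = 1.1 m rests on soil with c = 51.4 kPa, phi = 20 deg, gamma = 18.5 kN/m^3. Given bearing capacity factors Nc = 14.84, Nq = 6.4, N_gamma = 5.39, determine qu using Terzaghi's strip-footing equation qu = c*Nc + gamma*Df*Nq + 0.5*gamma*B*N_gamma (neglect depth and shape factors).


Compute qu = c*Nc + gamma*Df*Nq + 0.5*gamma*B*N_gamma
Term 1: 51.4 * 14.84 = 762.776
Term 2: 18.5 * 1.1 * 6.4 = 130.24
Term 3: 0.5 * 18.5 * 3.8 * 5.39 = 189.4585
qu = 762.776 + 130.24 + 189.4585
qu = 1082.47 kPa


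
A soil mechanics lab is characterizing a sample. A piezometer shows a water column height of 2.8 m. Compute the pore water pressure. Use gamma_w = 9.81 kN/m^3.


Using u = gamma_w * h_w
u = 9.81 * 2.8
u = 27.47 kPa


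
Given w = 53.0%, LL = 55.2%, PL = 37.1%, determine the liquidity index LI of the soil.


First compute the plasticity index:
PI = LL - PL = 55.2 - 37.1 = 18.1
Then compute the liquidity index:
LI = (w - PL) / PI
LI = (53.0 - 37.1) / 18.1
LI = 0.878


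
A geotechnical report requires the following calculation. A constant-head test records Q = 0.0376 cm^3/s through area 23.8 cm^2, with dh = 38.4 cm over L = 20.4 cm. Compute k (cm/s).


Result: 0.000839 cm/s

Derivation:
Compute hydraulic gradient:
i = dh / L = 38.4 / 20.4 = 1.88235
Then apply Darcy's law:
k = Q / (A * i)
k = 0.0376 / (23.8 * 1.88235)
k = 0.0376 / 44.8
k = 0.000839 cm/s


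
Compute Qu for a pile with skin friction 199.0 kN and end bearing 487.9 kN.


Using Qu = Qf + Qb
Qu = 199.0 + 487.9
Qu = 686.9 kN


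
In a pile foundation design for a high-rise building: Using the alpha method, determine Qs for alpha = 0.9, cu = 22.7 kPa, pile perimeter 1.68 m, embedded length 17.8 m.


Result: 610.94 kN

Derivation:
Using Qs = alpha * cu * perimeter * L
Qs = 0.9 * 22.7 * 1.68 * 17.8
Qs = 610.94 kN


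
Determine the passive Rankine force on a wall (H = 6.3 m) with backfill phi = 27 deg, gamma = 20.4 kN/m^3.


Compute passive earth pressure coefficient:
Kp = tan^2(45 + phi/2) = tan^2(58.5) = 2.66294
Compute passive force:
Pp = 0.5 * Kp * gamma * H^2
Pp = 0.5 * 2.66294 * 20.4 * 6.3^2
Pp = 1078.06 kN/m


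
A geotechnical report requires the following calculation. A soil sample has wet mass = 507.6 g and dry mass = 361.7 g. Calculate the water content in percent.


Result: 40.34 %

Derivation:
Using w = (m_wet - m_dry) / m_dry * 100
m_wet - m_dry = 507.6 - 361.7 = 145.9 g
w = 145.9 / 361.7 * 100
w = 40.34 %


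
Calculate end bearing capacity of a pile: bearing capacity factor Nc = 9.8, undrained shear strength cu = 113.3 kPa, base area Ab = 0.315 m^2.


Result: 349.76 kN

Derivation:
Using Qb = Nc * cu * Ab
Qb = 9.8 * 113.3 * 0.315
Qb = 349.76 kN


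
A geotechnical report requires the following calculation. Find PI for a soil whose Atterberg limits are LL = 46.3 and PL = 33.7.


Result: 12.6

Derivation:
Using PI = LL - PL
PI = 46.3 - 33.7
PI = 12.6


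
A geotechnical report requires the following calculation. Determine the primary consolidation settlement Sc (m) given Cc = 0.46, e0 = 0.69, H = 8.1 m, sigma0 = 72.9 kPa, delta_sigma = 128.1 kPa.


Result: 0.9711 m

Derivation:
Using Sc = Cc * H / (1 + e0) * log10((sigma0 + delta_sigma) / sigma0)
Stress ratio = (72.9 + 128.1) / 72.9 = 2.7572
log10(2.7572) = 0.440469
Cc * H / (1 + e0) = 0.46 * 8.1 / (1 + 0.69) = 2.20473
Sc = 2.20473 * 0.440469
Sc = 0.9711 m


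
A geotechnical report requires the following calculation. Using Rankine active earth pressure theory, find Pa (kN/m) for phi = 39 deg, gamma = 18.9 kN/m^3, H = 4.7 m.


Compute active earth pressure coefficient:
Ka = tan^2(45 - phi/2) = tan^2(25.5) = 0.227506
Compute active force:
Pa = 0.5 * Ka * gamma * H^2
Pa = 0.5 * 0.227506 * 18.9 * 4.7^2
Pa = 47.49 kN/m


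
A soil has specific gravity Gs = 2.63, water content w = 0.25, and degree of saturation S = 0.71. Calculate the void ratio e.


Using the relation e = Gs * w / S
e = 2.63 * 0.25 / 0.71
e = 0.9261


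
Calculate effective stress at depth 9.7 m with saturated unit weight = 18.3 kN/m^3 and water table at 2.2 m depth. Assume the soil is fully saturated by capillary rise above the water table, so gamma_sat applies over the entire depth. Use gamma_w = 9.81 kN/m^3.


Result: 103.94 kPa

Derivation:
Total stress = gamma_sat * depth
sigma = 18.3 * 9.7 = 177.51 kPa
Pore water pressure u = gamma_w * (depth - d_wt)
u = 9.81 * (9.7 - 2.2) = 73.575 kPa
Effective stress = sigma - u
sigma' = 177.51 - 73.575 = 103.94 kPa


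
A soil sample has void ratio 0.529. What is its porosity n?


Using the relation n = e / (1 + e)
n = 0.529 / (1 + 0.529)
n = 0.529 / 1.529
n = 0.346


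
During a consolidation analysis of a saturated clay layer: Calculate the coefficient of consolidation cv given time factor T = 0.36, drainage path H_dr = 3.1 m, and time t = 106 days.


Result: 0.03264 m^2/day

Derivation:
Using cv = T * H_dr^2 / t
H_dr^2 = 3.1^2 = 9.61
cv = 0.36 * 9.61 / 106
cv = 0.03264 m^2/day


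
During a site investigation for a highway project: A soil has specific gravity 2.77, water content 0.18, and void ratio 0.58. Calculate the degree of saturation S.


Using S = Gs * w / e
S = 2.77 * 0.18 / 0.58
S = 0.8597


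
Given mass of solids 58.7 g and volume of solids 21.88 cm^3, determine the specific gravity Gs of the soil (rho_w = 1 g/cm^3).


Using Gs = m_s / (V_s * rho_w)
Since rho_w = 1 g/cm^3:
Gs = 58.7 / 21.88
Gs = 2.683


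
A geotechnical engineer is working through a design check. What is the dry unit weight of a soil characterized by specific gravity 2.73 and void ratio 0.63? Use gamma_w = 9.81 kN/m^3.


Using gamma_d = Gs * gamma_w / (1 + e)
gamma_d = 2.73 * 9.81 / (1 + 0.63)
gamma_d = 2.73 * 9.81 / 1.63
gamma_d = 16.43 kN/m^3


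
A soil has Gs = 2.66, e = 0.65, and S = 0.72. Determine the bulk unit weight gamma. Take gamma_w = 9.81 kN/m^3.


Using gamma = gamma_w * (Gs + S*e) / (1 + e)
Numerator: Gs + S*e = 2.66 + 0.72*0.65 = 3.128
Denominator: 1 + e = 1 + 0.65 = 1.65
gamma = 9.81 * 3.128 / 1.65
gamma = 18.597 kN/m^3


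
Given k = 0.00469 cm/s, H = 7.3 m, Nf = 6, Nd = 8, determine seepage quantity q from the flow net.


Convert k to m/s for unit consistency with H:
k = 0.00469 cm/s = 0.00469 / 100 m/s = 4.69e-05 m/s
Using q = k * H * Nf / Nd
Nf / Nd = 6 / 8 = 0.75
q = 4.69e-05 * 7.3 * 0.75
q = 0.0002568 m^3/s per m


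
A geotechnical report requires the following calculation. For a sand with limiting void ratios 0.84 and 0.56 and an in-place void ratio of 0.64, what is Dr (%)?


Using Dr = (e_max - e) / (e_max - e_min) * 100
e_max - e = 0.84 - 0.64 = 0.2
e_max - e_min = 0.84 - 0.56 = 0.28
Dr = 0.2 / 0.28 * 100
Dr = 71.43 %


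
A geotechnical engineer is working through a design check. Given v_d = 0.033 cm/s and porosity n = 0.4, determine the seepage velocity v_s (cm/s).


Using v_s = v_d / n
v_s = 0.033 / 0.4
v_s = 0.0825 cm/s


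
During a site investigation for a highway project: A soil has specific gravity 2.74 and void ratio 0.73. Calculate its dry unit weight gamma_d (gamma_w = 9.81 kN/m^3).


Result: 15.537 kN/m^3

Derivation:
Using gamma_d = Gs * gamma_w / (1 + e)
gamma_d = 2.74 * 9.81 / (1 + 0.73)
gamma_d = 2.74 * 9.81 / 1.73
gamma_d = 15.537 kN/m^3


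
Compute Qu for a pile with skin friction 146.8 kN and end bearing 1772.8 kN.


Using Qu = Qf + Qb
Qu = 146.8 + 1772.8
Qu = 1919.6 kN


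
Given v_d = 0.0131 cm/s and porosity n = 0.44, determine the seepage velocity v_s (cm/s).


Result: 0.02977 cm/s

Derivation:
Using v_s = v_d / n
v_s = 0.0131 / 0.44
v_s = 0.02977 cm/s


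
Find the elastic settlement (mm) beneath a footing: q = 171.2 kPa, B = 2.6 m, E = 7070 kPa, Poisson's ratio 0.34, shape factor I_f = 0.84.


Using Se = q * B * (1 - nu^2) * I_f / E
1 - nu^2 = 1 - 0.34^2 = 0.8844
Se = 171.2 * 2.6 * 0.8844 * 0.84 / 7070
Se = 0.046772 m
Convert to mm: Se = 0.046772 * 1000 = 46.772 mm


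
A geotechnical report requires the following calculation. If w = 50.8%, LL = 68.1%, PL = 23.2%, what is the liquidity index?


First compute the plasticity index:
PI = LL - PL = 68.1 - 23.2 = 44.9
Then compute the liquidity index:
LI = (w - PL) / PI
LI = (50.8 - 23.2) / 44.9
LI = 0.615


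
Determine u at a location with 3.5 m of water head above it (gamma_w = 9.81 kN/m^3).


Using u = gamma_w * h_w
u = 9.81 * 3.5
u = 34.34 kPa


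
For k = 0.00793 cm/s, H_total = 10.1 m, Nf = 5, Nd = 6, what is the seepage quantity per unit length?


Convert k to m/s for unit consistency with H:
k = 0.00793 cm/s = 0.00793 / 100 m/s = 7.93e-05 m/s
Using q = k * H * Nf / Nd
Nf / Nd = 5 / 6 = 0.8333
q = 7.93e-05 * 10.1 * 0.8333
q = 0.0006674 m^3/s per m


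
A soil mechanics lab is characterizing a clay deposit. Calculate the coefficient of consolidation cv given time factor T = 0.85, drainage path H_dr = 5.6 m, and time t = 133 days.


Using cv = T * H_dr^2 / t
H_dr^2 = 5.6^2 = 31.36
cv = 0.85 * 31.36 / 133
cv = 0.20042 m^2/day


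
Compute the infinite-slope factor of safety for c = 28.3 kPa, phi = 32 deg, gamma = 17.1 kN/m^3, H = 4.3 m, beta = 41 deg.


Using Fs = c / (gamma*H*sin(beta)*cos(beta)) + tan(phi)/tan(beta)
Cohesion contribution = 28.3 / (17.1*4.3*sin(41)*cos(41))
Cohesion contribution = 0.777319
Friction contribution = tan(32)/tan(41) = 0.71883
Fs = 0.777319 + 0.71883
Fs = 1.496


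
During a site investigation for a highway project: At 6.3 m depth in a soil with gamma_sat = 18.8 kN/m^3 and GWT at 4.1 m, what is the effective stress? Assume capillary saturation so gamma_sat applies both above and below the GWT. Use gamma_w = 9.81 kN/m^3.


Total stress = gamma_sat * depth
sigma = 18.8 * 6.3 = 118.44 kPa
Pore water pressure u = gamma_w * (depth - d_wt)
u = 9.81 * (6.3 - 4.1) = 21.582 kPa
Effective stress = sigma - u
sigma' = 118.44 - 21.582 = 96.86 kPa


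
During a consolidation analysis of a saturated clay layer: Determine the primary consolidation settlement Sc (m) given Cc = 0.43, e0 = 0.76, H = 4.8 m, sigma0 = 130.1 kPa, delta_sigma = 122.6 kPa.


Using Sc = Cc * H / (1 + e0) * log10((sigma0 + delta_sigma) / sigma0)
Stress ratio = (130.1 + 122.6) / 130.1 = 1.94235
log10(1.94235) = 0.288328
Cc * H / (1 + e0) = 0.43 * 4.8 / (1 + 0.76) = 1.17273
Sc = 1.17273 * 0.288328
Sc = 0.3381 m


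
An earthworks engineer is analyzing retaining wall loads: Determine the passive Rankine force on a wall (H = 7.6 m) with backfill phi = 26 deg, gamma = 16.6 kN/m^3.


Result: 1227.8 kN/m

Derivation:
Compute passive earth pressure coefficient:
Kp = tan^2(45 + phi/2) = tan^2(58.0) = 2.561071
Compute passive force:
Pp = 0.5 * Kp * gamma * H^2
Pp = 0.5 * 2.561071 * 16.6 * 7.6^2
Pp = 1227.8 kN/m


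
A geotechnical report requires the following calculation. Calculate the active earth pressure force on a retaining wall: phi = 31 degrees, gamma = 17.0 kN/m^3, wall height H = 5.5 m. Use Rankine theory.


Result: 82.31 kN/m

Derivation:
Compute active earth pressure coefficient:
Ka = tan^2(45 - phi/2) = tan^2(29.5) = 0.320099
Compute active force:
Pa = 0.5 * Ka * gamma * H^2
Pa = 0.5 * 0.320099 * 17.0 * 5.5^2
Pa = 82.31 kN/m


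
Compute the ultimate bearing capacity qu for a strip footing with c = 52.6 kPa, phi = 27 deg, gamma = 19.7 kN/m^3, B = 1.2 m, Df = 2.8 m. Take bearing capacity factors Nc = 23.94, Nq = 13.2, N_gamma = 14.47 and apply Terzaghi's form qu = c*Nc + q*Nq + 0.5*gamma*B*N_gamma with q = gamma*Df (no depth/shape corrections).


Result: 2158.39 kPa

Derivation:
Compute qu = c*Nc + gamma*Df*Nq + 0.5*gamma*B*N_gamma
Term 1: 52.6 * 23.94 = 1259.244
Term 2: 19.7 * 2.8 * 13.2 = 728.112
Term 3: 0.5 * 19.7 * 1.2 * 14.47 = 171.0354
qu = 1259.244 + 728.112 + 171.0354
qu = 2158.39 kPa


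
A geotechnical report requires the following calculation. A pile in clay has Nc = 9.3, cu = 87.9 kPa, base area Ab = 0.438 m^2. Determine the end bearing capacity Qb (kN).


Using Qb = Nc * cu * Ab
Qb = 9.3 * 87.9 * 0.438
Qb = 358.05 kN


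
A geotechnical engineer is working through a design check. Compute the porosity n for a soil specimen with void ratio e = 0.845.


Using the relation n = e / (1 + e)
n = 0.845 / (1 + 0.845)
n = 0.845 / 1.845
n = 0.458


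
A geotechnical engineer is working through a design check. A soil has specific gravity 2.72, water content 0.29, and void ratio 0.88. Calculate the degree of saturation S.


Using S = Gs * w / e
S = 2.72 * 0.29 / 0.88
S = 0.8964


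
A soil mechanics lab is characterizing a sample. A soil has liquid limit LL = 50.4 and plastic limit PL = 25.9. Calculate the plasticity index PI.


Using PI = LL - PL
PI = 50.4 - 25.9
PI = 24.5


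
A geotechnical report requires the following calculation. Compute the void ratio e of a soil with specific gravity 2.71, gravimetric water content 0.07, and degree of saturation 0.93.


Result: 0.204

Derivation:
Using the relation e = Gs * w / S
e = 2.71 * 0.07 / 0.93
e = 0.204


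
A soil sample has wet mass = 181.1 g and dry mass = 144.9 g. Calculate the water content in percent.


Using w = (m_wet - m_dry) / m_dry * 100
m_wet - m_dry = 181.1 - 144.9 = 36.2 g
w = 36.2 / 144.9 * 100
w = 24.98 %


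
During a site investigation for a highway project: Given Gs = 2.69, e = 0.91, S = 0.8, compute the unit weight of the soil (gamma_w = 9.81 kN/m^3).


Using gamma = gamma_w * (Gs + S*e) / (1 + e)
Numerator: Gs + S*e = 2.69 + 0.8*0.91 = 3.418
Denominator: 1 + e = 1 + 0.91 = 1.91
gamma = 9.81 * 3.418 / 1.91
gamma = 17.555 kN/m^3


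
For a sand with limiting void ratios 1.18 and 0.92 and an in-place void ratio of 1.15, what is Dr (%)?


Using Dr = (e_max - e) / (e_max - e_min) * 100
e_max - e = 1.18 - 1.15 = 0.03
e_max - e_min = 1.18 - 0.92 = 0.26
Dr = 0.03 / 0.26 * 100
Dr = 11.54 %


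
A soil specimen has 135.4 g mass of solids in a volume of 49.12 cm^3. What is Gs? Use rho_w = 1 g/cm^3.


Using Gs = m_s / (V_s * rho_w)
Since rho_w = 1 g/cm^3:
Gs = 135.4 / 49.12
Gs = 2.757


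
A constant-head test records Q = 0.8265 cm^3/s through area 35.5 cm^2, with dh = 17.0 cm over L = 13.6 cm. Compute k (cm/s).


Compute hydraulic gradient:
i = dh / L = 17.0 / 13.6 = 1.25
Then apply Darcy's law:
k = Q / (A * i)
k = 0.8265 / (35.5 * 1.25)
k = 0.8265 / 44.375
k = 0.018625 cm/s


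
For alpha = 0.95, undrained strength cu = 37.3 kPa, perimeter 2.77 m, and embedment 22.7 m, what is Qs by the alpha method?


Using Qs = alpha * cu * perimeter * L
Qs = 0.95 * 37.3 * 2.77 * 22.7
Qs = 2228.12 kN


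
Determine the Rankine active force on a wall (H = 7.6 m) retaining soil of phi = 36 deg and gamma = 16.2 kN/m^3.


Compute active earth pressure coefficient:
Ka = tan^2(45 - phi/2) = tan^2(27.0) = 0.259616
Compute active force:
Pa = 0.5 * Ka * gamma * H^2
Pa = 0.5 * 0.259616 * 16.2 * 7.6^2
Pa = 121.46 kN/m


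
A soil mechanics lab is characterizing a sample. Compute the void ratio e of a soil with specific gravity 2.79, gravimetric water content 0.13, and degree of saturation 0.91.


Using the relation e = Gs * w / S
e = 2.79 * 0.13 / 0.91
e = 0.3986


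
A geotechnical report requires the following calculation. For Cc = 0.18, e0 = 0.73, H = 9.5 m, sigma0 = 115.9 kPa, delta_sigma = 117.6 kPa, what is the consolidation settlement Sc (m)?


Using Sc = Cc * H / (1 + e0) * log10((sigma0 + delta_sigma) / sigma0)
Stress ratio = (115.9 + 117.6) / 115.9 = 2.01467
log10(2.01467) = 0.304203
Cc * H / (1 + e0) = 0.18 * 9.5 / (1 + 0.73) = 0.988439
Sc = 0.988439 * 0.304203
Sc = 0.3007 m


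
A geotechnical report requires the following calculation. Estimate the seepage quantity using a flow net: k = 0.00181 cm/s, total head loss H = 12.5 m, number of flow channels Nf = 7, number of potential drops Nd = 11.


Convert k to m/s for unit consistency with H:
k = 0.00181 cm/s = 0.00181 / 100 m/s = 1.81e-05 m/s
Using q = k * H * Nf / Nd
Nf / Nd = 7 / 11 = 0.6364
q = 1.81e-05 * 12.5 * 0.6364
q = 0.000144 m^3/s per m


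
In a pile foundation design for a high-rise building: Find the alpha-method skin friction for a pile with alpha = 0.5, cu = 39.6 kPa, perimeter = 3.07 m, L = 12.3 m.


Using Qs = alpha * cu * perimeter * L
Qs = 0.5 * 39.6 * 3.07 * 12.3
Qs = 747.67 kN


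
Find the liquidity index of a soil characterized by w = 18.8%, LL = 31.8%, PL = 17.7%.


Result: 0.078

Derivation:
First compute the plasticity index:
PI = LL - PL = 31.8 - 17.7 = 14.1
Then compute the liquidity index:
LI = (w - PL) / PI
LI = (18.8 - 17.7) / 14.1
LI = 0.078


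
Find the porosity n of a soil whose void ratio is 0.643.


Result: 0.3914

Derivation:
Using the relation n = e / (1 + e)
n = 0.643 / (1 + 0.643)
n = 0.643 / 1.643
n = 0.3914


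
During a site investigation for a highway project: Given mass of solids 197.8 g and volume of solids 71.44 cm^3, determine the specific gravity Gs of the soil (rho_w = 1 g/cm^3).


Using Gs = m_s / (V_s * rho_w)
Since rho_w = 1 g/cm^3:
Gs = 197.8 / 71.44
Gs = 2.769


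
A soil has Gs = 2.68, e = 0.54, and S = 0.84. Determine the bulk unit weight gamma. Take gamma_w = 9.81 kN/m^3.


Using gamma = gamma_w * (Gs + S*e) / (1 + e)
Numerator: Gs + S*e = 2.68 + 0.84*0.54 = 3.1336
Denominator: 1 + e = 1 + 0.54 = 1.54
gamma = 9.81 * 3.1336 / 1.54
gamma = 19.961 kN/m^3


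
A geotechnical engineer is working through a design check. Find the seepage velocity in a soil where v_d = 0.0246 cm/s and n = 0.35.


Using v_s = v_d / n
v_s = 0.0246 / 0.35
v_s = 0.07029 cm/s


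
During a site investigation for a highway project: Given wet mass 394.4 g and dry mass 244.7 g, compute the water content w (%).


Using w = (m_wet - m_dry) / m_dry * 100
m_wet - m_dry = 394.4 - 244.7 = 149.7 g
w = 149.7 / 244.7 * 100
w = 61.18 %


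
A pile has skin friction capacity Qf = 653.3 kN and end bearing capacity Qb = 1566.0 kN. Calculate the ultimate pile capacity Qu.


Result: 2219.3 kN

Derivation:
Using Qu = Qf + Qb
Qu = 653.3 + 1566.0
Qu = 2219.3 kN


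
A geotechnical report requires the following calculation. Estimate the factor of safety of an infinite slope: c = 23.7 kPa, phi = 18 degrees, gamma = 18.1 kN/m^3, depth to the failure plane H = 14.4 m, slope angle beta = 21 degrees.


Using Fs = c / (gamma*H*sin(beta)*cos(beta)) + tan(phi)/tan(beta)
Cohesion contribution = 23.7 / (18.1*14.4*sin(21)*cos(21))
Cohesion contribution = 0.271786
Friction contribution = tan(18)/tan(21) = 0.846445
Fs = 0.271786 + 0.846445
Fs = 1.118


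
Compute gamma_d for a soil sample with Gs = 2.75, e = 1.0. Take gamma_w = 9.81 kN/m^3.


Using gamma_d = Gs * gamma_w / (1 + e)
gamma_d = 2.75 * 9.81 / (1 + 1.0)
gamma_d = 2.75 * 9.81 / 2.0
gamma_d = 13.489 kN/m^3


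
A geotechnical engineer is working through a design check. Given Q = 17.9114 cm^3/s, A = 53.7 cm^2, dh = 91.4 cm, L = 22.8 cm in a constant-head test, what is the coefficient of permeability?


Compute hydraulic gradient:
i = dh / L = 91.4 / 22.8 = 4.00877
Then apply Darcy's law:
k = Q / (A * i)
k = 17.9114 / (53.7 * 4.00877)
k = 17.9114 / 215.271
k = 0.083204 cm/s


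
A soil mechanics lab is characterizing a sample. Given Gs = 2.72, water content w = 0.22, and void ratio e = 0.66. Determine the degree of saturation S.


Result: 0.9067

Derivation:
Using S = Gs * w / e
S = 2.72 * 0.22 / 0.66
S = 0.9067


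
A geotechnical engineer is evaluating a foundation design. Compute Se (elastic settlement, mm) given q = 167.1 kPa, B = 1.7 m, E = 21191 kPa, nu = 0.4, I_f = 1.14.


Using Se = q * B * (1 - nu^2) * I_f / E
1 - nu^2 = 1 - 0.4^2 = 0.84
Se = 167.1 * 1.7 * 0.84 * 1.14 / 21191
Se = 0.012837 m
Convert to mm: Se = 0.012837 * 1000 = 12.837 mm


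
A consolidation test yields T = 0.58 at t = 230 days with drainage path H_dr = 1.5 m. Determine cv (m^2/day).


Result: 0.00567 m^2/day

Derivation:
Using cv = T * H_dr^2 / t
H_dr^2 = 1.5^2 = 2.25
cv = 0.58 * 2.25 / 230
cv = 0.00567 m^2/day


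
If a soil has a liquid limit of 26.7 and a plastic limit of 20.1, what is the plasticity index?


Using PI = LL - PL
PI = 26.7 - 20.1
PI = 6.6


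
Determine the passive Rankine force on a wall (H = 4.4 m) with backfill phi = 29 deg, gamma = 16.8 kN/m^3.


Result: 468.69 kN/m

Derivation:
Compute passive earth pressure coefficient:
Kp = tan^2(45 + phi/2) = tan^2(59.5) = 2.88206
Compute passive force:
Pp = 0.5 * Kp * gamma * H^2
Pp = 0.5 * 2.88206 * 16.8 * 4.4^2
Pp = 468.69 kN/m


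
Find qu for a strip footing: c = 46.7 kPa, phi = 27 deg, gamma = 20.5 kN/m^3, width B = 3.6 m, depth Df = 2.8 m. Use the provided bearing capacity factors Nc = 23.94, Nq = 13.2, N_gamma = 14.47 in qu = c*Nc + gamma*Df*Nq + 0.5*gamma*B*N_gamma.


Compute qu = c*Nc + gamma*Df*Nq + 0.5*gamma*B*N_gamma
Term 1: 46.7 * 23.94 = 1117.998
Term 2: 20.5 * 2.8 * 13.2 = 757.68
Term 3: 0.5 * 20.5 * 3.6 * 14.47 = 533.943
qu = 1117.998 + 757.68 + 533.943
qu = 2409.62 kPa


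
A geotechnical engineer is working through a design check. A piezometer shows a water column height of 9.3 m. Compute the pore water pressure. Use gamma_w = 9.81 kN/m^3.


Using u = gamma_w * h_w
u = 9.81 * 9.3
u = 91.23 kPa


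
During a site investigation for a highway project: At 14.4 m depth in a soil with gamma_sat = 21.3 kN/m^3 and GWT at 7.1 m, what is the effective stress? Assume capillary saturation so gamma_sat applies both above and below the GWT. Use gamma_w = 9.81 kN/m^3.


Total stress = gamma_sat * depth
sigma = 21.3 * 14.4 = 306.72 kPa
Pore water pressure u = gamma_w * (depth - d_wt)
u = 9.81 * (14.4 - 7.1) = 71.613 kPa
Effective stress = sigma - u
sigma' = 306.72 - 71.613 = 235.11 kPa


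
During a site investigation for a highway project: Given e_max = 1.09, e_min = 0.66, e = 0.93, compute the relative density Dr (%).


Result: 37.21 %

Derivation:
Using Dr = (e_max - e) / (e_max - e_min) * 100
e_max - e = 1.09 - 0.93 = 0.16
e_max - e_min = 1.09 - 0.66 = 0.43
Dr = 0.16 / 0.43 * 100
Dr = 37.21 %


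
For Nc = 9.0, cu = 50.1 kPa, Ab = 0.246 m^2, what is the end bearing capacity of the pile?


Result: 110.92 kN

Derivation:
Using Qb = Nc * cu * Ab
Qb = 9.0 * 50.1 * 0.246
Qb = 110.92 kN


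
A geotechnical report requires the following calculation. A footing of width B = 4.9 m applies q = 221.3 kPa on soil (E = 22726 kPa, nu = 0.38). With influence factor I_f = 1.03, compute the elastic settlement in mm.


Using Se = q * B * (1 - nu^2) * I_f / E
1 - nu^2 = 1 - 0.38^2 = 0.8556
Se = 221.3 * 4.9 * 0.8556 * 1.03 / 22726
Se = 0.042050 m
Convert to mm: Se = 0.042050 * 1000 = 42.05 mm


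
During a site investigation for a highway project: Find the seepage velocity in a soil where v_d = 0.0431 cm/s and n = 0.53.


Result: 0.08132 cm/s

Derivation:
Using v_s = v_d / n
v_s = 0.0431 / 0.53
v_s = 0.08132 cm/s


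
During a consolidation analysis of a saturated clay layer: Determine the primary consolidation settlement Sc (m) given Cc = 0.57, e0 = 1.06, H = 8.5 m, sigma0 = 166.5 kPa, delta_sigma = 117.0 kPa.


Using Sc = Cc * H / (1 + e0) * log10((sigma0 + delta_sigma) / sigma0)
Stress ratio = (166.5 + 117.0) / 166.5 = 1.7027
log10(1.7027) = 0.231139
Cc * H / (1 + e0) = 0.57 * 8.5 / (1 + 1.06) = 2.35194
Sc = 2.35194 * 0.231139
Sc = 0.5436 m


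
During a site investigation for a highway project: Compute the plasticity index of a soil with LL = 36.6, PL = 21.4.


Result: 15.2

Derivation:
Using PI = LL - PL
PI = 36.6 - 21.4
PI = 15.2


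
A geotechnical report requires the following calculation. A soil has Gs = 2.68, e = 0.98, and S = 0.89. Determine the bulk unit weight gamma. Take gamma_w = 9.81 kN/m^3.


Using gamma = gamma_w * (Gs + S*e) / (1 + e)
Numerator: Gs + S*e = 2.68 + 0.89*0.98 = 3.5522
Denominator: 1 + e = 1 + 0.98 = 1.98
gamma = 9.81 * 3.5522 / 1.98
gamma = 17.6 kN/m^3


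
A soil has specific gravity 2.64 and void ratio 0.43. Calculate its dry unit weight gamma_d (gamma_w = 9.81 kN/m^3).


Using gamma_d = Gs * gamma_w / (1 + e)
gamma_d = 2.64 * 9.81 / (1 + 0.43)
gamma_d = 2.64 * 9.81 / 1.43
gamma_d = 18.111 kN/m^3


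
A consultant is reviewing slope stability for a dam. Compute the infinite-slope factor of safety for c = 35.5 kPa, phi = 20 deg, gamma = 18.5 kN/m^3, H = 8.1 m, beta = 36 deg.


Result: 0.999

Derivation:
Using Fs = c / (gamma*H*sin(beta)*cos(beta)) + tan(phi)/tan(beta)
Cohesion contribution = 35.5 / (18.5*8.1*sin(36)*cos(36))
Cohesion contribution = 0.49819
Friction contribution = tan(20)/tan(36) = 0.500962
Fs = 0.49819 + 0.500962
Fs = 0.999


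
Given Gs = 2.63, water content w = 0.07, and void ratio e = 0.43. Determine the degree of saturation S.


Using S = Gs * w / e
S = 2.63 * 0.07 / 0.43
S = 0.4281


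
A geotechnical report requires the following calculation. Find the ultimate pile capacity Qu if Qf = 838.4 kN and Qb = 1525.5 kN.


Using Qu = Qf + Qb
Qu = 838.4 + 1525.5
Qu = 2363.9 kN


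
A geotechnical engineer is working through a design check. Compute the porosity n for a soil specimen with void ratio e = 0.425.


Using the relation n = e / (1 + e)
n = 0.425 / (1 + 0.425)
n = 0.425 / 1.425
n = 0.2982


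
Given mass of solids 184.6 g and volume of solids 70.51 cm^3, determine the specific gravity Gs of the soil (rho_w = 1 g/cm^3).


Result: 2.618

Derivation:
Using Gs = m_s / (V_s * rho_w)
Since rho_w = 1 g/cm^3:
Gs = 184.6 / 70.51
Gs = 2.618


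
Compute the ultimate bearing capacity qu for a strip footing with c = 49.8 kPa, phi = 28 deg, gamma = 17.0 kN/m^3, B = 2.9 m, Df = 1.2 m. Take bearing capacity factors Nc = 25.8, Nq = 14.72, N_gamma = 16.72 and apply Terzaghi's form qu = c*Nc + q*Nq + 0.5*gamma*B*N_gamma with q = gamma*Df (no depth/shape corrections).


Compute qu = c*Nc + gamma*Df*Nq + 0.5*gamma*B*N_gamma
Term 1: 49.8 * 25.8 = 1284.84
Term 2: 17.0 * 1.2 * 14.72 = 300.288
Term 3: 0.5 * 17.0 * 2.9 * 16.72 = 412.148
qu = 1284.84 + 300.288 + 412.148
qu = 1997.28 kPa


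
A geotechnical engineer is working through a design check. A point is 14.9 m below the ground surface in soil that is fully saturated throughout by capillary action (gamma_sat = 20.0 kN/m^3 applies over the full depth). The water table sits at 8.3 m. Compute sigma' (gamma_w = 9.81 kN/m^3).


Total stress = gamma_sat * depth
sigma = 20.0 * 14.9 = 298.0 kPa
Pore water pressure u = gamma_w * (depth - d_wt)
u = 9.81 * (14.9 - 8.3) = 64.746 kPa
Effective stress = sigma - u
sigma' = 298.0 - 64.746 = 233.25 kPa


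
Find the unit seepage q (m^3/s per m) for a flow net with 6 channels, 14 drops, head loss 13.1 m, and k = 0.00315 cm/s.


Convert k to m/s for unit consistency with H:
k = 0.00315 cm/s = 0.00315 / 100 m/s = 3.15e-05 m/s
Using q = k * H * Nf / Nd
Nf / Nd = 6 / 14 = 0.4286
q = 3.15e-05 * 13.1 * 0.4286
q = 0.0001768 m^3/s per m


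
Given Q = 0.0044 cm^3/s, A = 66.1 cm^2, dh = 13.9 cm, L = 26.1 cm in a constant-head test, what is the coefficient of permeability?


Compute hydraulic gradient:
i = dh / L = 13.9 / 26.1 = 0.532567
Then apply Darcy's law:
k = Q / (A * i)
k = 0.0044 / (66.1 * 0.532567)
k = 0.0044 / 35.2027
k = 0.000125 cm/s


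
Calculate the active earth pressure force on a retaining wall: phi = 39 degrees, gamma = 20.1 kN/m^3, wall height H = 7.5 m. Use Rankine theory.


Compute active earth pressure coefficient:
Ka = tan^2(45 - phi/2) = tan^2(25.5) = 0.227506
Compute active force:
Pa = 0.5 * Ka * gamma * H^2
Pa = 0.5 * 0.227506 * 20.1 * 7.5^2
Pa = 128.61 kN/m


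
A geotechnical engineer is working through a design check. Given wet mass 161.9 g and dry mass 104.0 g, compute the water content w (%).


Result: 55.67 %

Derivation:
Using w = (m_wet - m_dry) / m_dry * 100
m_wet - m_dry = 161.9 - 104.0 = 57.9 g
w = 57.9 / 104.0 * 100
w = 55.67 %


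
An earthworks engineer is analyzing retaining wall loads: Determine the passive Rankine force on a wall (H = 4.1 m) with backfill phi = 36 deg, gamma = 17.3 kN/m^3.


Compute passive earth pressure coefficient:
Kp = tan^2(45 + phi/2) = tan^2(63.0) = 3.85184
Compute passive force:
Pp = 0.5 * Kp * gamma * H^2
Pp = 0.5 * 3.85184 * 17.3 * 4.1^2
Pp = 560.08 kN/m


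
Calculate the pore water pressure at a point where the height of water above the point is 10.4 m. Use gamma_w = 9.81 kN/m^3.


Using u = gamma_w * h_w
u = 9.81 * 10.4
u = 102.02 kPa


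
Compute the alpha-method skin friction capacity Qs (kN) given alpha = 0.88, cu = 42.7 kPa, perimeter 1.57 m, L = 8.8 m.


Using Qs = alpha * cu * perimeter * L
Qs = 0.88 * 42.7 * 1.57 * 8.8
Qs = 519.15 kN


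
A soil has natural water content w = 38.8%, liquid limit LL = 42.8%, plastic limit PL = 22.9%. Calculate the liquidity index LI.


First compute the plasticity index:
PI = LL - PL = 42.8 - 22.9 = 19.9
Then compute the liquidity index:
LI = (w - PL) / PI
LI = (38.8 - 22.9) / 19.9
LI = 0.799


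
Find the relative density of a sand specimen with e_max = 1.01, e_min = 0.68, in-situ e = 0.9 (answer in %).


Using Dr = (e_max - e) / (e_max - e_min) * 100
e_max - e = 1.01 - 0.9 = 0.11
e_max - e_min = 1.01 - 0.68 = 0.33
Dr = 0.11 / 0.33 * 100
Dr = 33.33 %


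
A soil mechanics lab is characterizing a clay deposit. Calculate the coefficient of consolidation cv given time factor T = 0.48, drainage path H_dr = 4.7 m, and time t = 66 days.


Result: 0.16065 m^2/day

Derivation:
Using cv = T * H_dr^2 / t
H_dr^2 = 4.7^2 = 22.09
cv = 0.48 * 22.09 / 66
cv = 0.16065 m^2/day


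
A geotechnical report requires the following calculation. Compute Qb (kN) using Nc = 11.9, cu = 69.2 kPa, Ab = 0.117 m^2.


Result: 96.35 kN

Derivation:
Using Qb = Nc * cu * Ab
Qb = 11.9 * 69.2 * 0.117
Qb = 96.35 kN


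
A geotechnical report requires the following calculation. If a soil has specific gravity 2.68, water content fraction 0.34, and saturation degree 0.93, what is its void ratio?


Result: 0.9798

Derivation:
Using the relation e = Gs * w / S
e = 2.68 * 0.34 / 0.93
e = 0.9798


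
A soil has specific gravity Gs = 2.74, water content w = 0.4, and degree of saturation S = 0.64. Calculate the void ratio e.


Using the relation e = Gs * w / S
e = 2.74 * 0.4 / 0.64
e = 1.7125


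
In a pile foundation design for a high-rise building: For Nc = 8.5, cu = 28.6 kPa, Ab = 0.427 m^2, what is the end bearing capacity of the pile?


Using Qb = Nc * cu * Ab
Qb = 8.5 * 28.6 * 0.427
Qb = 103.8 kN


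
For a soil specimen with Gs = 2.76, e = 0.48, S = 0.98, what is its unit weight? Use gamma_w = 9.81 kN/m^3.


Result: 21.412 kN/m^3

Derivation:
Using gamma = gamma_w * (Gs + S*e) / (1 + e)
Numerator: Gs + S*e = 2.76 + 0.98*0.48 = 3.2304
Denominator: 1 + e = 1 + 0.48 = 1.48
gamma = 9.81 * 3.2304 / 1.48
gamma = 21.412 kN/m^3


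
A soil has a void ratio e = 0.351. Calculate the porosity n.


Result: 0.2598

Derivation:
Using the relation n = e / (1 + e)
n = 0.351 / (1 + 0.351)
n = 0.351 / 1.351
n = 0.2598


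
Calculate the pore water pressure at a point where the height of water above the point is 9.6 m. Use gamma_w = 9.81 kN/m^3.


Using u = gamma_w * h_w
u = 9.81 * 9.6
u = 94.18 kPa


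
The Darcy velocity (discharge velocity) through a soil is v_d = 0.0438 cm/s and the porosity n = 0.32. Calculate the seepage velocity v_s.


Result: 0.13687 cm/s

Derivation:
Using v_s = v_d / n
v_s = 0.0438 / 0.32
v_s = 0.13687 cm/s


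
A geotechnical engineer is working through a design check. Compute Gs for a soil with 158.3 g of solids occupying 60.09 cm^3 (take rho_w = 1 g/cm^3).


Result: 2.634

Derivation:
Using Gs = m_s / (V_s * rho_w)
Since rho_w = 1 g/cm^3:
Gs = 158.3 / 60.09
Gs = 2.634


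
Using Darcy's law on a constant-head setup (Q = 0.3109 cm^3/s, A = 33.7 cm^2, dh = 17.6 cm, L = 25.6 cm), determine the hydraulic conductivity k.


Result: 0.013419 cm/s

Derivation:
Compute hydraulic gradient:
i = dh / L = 17.6 / 25.6 = 0.6875
Then apply Darcy's law:
k = Q / (A * i)
k = 0.3109 / (33.7 * 0.6875)
k = 0.3109 / 23.1688
k = 0.013419 cm/s


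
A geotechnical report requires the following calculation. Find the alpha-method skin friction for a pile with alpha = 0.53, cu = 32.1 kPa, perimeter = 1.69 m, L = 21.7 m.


Using Qs = alpha * cu * perimeter * L
Qs = 0.53 * 32.1 * 1.69 * 21.7
Qs = 623.92 kN


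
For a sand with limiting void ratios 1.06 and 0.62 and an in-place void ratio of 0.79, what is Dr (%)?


Using Dr = (e_max - e) / (e_max - e_min) * 100
e_max - e = 1.06 - 0.79 = 0.27
e_max - e_min = 1.06 - 0.62 = 0.44
Dr = 0.27 / 0.44 * 100
Dr = 61.36 %


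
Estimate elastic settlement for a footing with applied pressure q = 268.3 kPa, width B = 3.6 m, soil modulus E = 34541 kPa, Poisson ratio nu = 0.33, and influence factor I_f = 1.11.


Result: 27.659 mm

Derivation:
Using Se = q * B * (1 - nu^2) * I_f / E
1 - nu^2 = 1 - 0.33^2 = 0.8911
Se = 268.3 * 3.6 * 0.8911 * 1.11 / 34541
Se = 0.027659 m
Convert to mm: Se = 0.027659 * 1000 = 27.659 mm


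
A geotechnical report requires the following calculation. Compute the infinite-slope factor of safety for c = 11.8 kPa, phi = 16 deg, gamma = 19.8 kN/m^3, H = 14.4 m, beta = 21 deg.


Using Fs = c / (gamma*H*sin(beta)*cos(beta)) + tan(phi)/tan(beta)
Cohesion contribution = 11.8 / (19.8*14.4*sin(21)*cos(21))
Cohesion contribution = 0.123701
Friction contribution = tan(16)/tan(21) = 0.746997
Fs = 0.123701 + 0.746997
Fs = 0.871


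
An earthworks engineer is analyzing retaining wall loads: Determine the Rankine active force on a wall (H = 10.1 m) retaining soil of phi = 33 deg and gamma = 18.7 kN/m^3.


Result: 281.18 kN/m

Derivation:
Compute active earth pressure coefficient:
Ka = tan^2(45 - phi/2) = tan^2(28.5) = 0.294801
Compute active force:
Pa = 0.5 * Ka * gamma * H^2
Pa = 0.5 * 0.294801 * 18.7 * 10.1^2
Pa = 281.18 kN/m


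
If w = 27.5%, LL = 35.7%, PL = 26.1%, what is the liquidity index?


First compute the plasticity index:
PI = LL - PL = 35.7 - 26.1 = 9.6
Then compute the liquidity index:
LI = (w - PL) / PI
LI = (27.5 - 26.1) / 9.6
LI = 0.146


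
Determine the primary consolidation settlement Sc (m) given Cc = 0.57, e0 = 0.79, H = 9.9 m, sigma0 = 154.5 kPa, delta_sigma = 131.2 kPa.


Result: 0.8417 m

Derivation:
Using Sc = Cc * H / (1 + e0) * log10((sigma0 + delta_sigma) / sigma0)
Stress ratio = (154.5 + 131.2) / 154.5 = 1.84919
log10(1.84919) = 0.266982
Cc * H / (1 + e0) = 0.57 * 9.9 / (1 + 0.79) = 3.15251
Sc = 3.15251 * 0.266982
Sc = 0.8417 m


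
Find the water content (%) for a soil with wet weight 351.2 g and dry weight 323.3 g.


Using w = (m_wet - m_dry) / m_dry * 100
m_wet - m_dry = 351.2 - 323.3 = 27.9 g
w = 27.9 / 323.3 * 100
w = 8.63 %


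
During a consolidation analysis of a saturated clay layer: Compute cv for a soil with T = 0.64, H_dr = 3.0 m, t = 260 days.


Using cv = T * H_dr^2 / t
H_dr^2 = 3.0^2 = 9.0
cv = 0.64 * 9.0 / 260
cv = 0.02215 m^2/day


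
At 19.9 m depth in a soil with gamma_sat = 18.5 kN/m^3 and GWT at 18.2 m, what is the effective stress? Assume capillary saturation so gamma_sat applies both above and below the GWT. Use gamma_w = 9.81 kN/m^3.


Result: 351.47 kPa

Derivation:
Total stress = gamma_sat * depth
sigma = 18.5 * 19.9 = 368.15 kPa
Pore water pressure u = gamma_w * (depth - d_wt)
u = 9.81 * (19.9 - 18.2) = 16.677 kPa
Effective stress = sigma - u
sigma' = 368.15 - 16.677 = 351.47 kPa
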